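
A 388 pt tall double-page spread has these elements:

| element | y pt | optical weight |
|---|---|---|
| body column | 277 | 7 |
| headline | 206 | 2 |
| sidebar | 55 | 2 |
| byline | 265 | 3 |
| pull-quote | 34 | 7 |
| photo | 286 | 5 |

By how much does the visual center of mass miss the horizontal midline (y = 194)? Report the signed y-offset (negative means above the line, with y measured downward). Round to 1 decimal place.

≈ -4.6 pt

Σw = 7 + 2 + 2 + 3 + 7 + 5 = 26.
y: moment 4924 / weight 26 ≈ 189.38
Offset from y = 194: 189.38 − 194 ≈ -4.62.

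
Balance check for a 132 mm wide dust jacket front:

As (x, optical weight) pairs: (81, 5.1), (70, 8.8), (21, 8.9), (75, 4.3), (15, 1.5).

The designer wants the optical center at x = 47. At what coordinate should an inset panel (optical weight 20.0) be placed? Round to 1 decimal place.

After adding the inset panel, total weight = 5.1 + 8.8 + 8.9 + 4.3 + 1.5 + 20.0 = 48.6.
x: target moment 48.6×47 = 2284.2; current 5.1·81 + 8.8·70 + 8.9·21 + 4.3·75 + 1.5·15 = 1561.0; the inset panel supplies 723.2, so x = 723.2/20.0 ≈ 36.16.

x ≈ 36.2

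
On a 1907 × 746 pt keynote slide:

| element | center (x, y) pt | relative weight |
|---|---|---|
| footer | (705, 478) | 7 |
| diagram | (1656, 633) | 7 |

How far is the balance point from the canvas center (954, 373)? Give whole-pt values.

≈ 291 pt

Σw = 7 + 7 = 14.
x-moment: 7·705 + 7·1656 = 16527; centroid 16527/14 ≈ 1180.50.
y-moment: 7·478 + 7·633 = 7777; centroid 7777/14 ≈ 555.50.
Relative to (954, 373): Δ = (226.50, 182.50); |Δ| = √(226.50² + 182.50²) ≈ 290.88.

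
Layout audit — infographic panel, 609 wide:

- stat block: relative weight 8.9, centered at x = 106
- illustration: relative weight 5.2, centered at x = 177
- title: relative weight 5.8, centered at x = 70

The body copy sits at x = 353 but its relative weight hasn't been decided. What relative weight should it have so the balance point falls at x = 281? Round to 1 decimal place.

Fixed elements: Σw = 8.9 + 5.2 + 5.8 = 19.9, Σw·x = 8.9·106 + 5.2·177 + 5.8·70 = 2269.8.
Set Σw·x/Σw = 281: (2269.8 + 353w) = 281·(19.9 + w).
Rearranging, w·(353 − 281) = 281·19.9 − 2269.8 = 3322.1, so w ≈ 3322.1/72 = 46.14.

w ≈ 46.1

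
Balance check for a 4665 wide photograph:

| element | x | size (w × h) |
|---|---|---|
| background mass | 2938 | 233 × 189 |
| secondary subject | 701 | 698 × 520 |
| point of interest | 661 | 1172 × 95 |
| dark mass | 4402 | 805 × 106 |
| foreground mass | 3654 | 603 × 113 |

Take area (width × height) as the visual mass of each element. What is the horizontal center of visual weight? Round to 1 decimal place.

Taking area as weight: background mass 233·189 = 44037, secondary subject 698·520 = 362960, point of interest 1172·95 = 111340, dark mass 805·106 = 85330, foreground mass 603·113 = 68139. Sum 671806.
x-moment: 44037·2938 + 362960·701 + 111340·661 + 85330·4402 + 68139·3654 = 1082013972; centroid 1082013972/671806 ≈ 1610.60.

x ≈ 1610.6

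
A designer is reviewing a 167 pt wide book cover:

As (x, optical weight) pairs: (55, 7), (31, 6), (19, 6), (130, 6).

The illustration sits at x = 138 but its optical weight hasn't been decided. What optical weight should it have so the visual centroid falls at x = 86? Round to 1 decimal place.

Existing Σw = 25 (7 + 6 + 6 + 6); existing moment 7·55 + 6·31 + 6·19 + 6·130 = 1465.
Balance at x = 86 requires (1465 + w·138) / (25 + w) = 86.
Solving: w = (86·25 − 1465) / (138 − 86) = 685 / 52 ≈ 13.17.

w ≈ 13.2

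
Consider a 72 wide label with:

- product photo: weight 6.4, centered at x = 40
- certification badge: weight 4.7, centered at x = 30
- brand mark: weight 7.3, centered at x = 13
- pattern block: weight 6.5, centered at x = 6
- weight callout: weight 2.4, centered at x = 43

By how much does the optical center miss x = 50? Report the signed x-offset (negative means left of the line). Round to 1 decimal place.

Total weight = 6.4 + 4.7 + 7.3 + 6.5 + 2.4 = 27.3.
x: (6.4·40 + 4.7·30 + 7.3·13 + 6.5·6 + 2.4·43) / 27.3 = 634.1 / 27.3 ≈ 23.23
Against x = 50, that's 23.23 − 50 = -26.77.

≈ -26.8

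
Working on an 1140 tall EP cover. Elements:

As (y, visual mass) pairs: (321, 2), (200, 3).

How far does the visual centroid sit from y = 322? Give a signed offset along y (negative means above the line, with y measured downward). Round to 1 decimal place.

≈ -73.6

Weights sum to 2 + 3 = 5.
Σw·y = 2·321 + 3·200 = 1242, so ȳ = 1242/5 ≈ 248.40.
Offset from y = 322: 248.40 − 322 ≈ -73.60.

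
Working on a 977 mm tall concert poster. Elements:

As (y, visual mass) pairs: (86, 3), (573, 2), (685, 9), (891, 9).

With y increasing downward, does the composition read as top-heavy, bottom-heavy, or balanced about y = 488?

Weights sum to 3 + 2 + 9 + 9 = 23.
Σw·y = 3·86 + 2·573 + 9·685 + 9·891 = 15588, so ȳ = 15588/23 ≈ 677.74.
Since 677.7 is below (larger y than) 488, the composition reads bottom-heavy.

bottom-heavy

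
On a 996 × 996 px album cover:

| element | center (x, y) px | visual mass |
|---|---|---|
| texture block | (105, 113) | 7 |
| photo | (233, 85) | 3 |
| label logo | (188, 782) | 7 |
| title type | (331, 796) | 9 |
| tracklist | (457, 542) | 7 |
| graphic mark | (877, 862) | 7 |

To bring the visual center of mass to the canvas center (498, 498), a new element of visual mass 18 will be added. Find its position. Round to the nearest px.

After adding the new element, total weight = 7 + 3 + 7 + 9 + 7 + 7 + 18 = 58.
x: need Σw·x = 58·498 = 28884. Existing = 7·105 + 3·233 + 7·188 + 9·331 + 7·457 + 7·877 = 15067. Remainder 13817 / 18 ≈ 767.61.
y: need Σw·y = 58·498 = 28884. Existing = 7·113 + 3·85 + 7·782 + 9·796 + 7·542 + 7·862 = 23512. Remainder 5372 / 18 ≈ 298.44.

(768, 298)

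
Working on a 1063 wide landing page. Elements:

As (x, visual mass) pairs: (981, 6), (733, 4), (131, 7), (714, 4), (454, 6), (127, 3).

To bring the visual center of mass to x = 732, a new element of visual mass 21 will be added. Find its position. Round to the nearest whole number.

With the new element, Σw becomes 6 + 4 + 7 + 4 + 6 + 3 + 21 = 51.
Along x: (15696 + 21·x) / 51 = 732 (existing moment 6·981 + 4·733 + 7·131 + 4·714 + 6·454 + 3·127 = 15696) ⇒ x = (37332 − 15696) / 21 ≈ 1030.29.

x ≈ 1030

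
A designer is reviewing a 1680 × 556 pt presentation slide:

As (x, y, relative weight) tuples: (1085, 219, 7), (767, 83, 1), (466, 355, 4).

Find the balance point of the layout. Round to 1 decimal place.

(852.2, 253.0)

Σw = 7 + 1 + 4 = 12.
x: (7·1085 + 1·767 + 4·466) / 12 = 10226 / 12 ≈ 852.17
y: (7·219 + 1·83 + 4·355) / 12 = 3036 / 12 ≈ 253.00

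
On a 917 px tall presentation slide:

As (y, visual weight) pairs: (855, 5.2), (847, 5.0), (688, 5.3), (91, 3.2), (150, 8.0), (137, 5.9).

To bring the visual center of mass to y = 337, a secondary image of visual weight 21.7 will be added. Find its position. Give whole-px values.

New total weight: (5.2 + 5.0 + 5.3 + 3.2 + 8.0 + 5.9) + 21.7 = 54.3.
y: need Σw·y = 54.3·337 = 18299.1. Existing = 5.2·855 + 5.0·847 + 5.3·688 + 3.2·91 + 8.0·150 + 5.9·137 = 14626.9. Remainder 3672.2 / 21.7 ≈ 169.23.

y ≈ 169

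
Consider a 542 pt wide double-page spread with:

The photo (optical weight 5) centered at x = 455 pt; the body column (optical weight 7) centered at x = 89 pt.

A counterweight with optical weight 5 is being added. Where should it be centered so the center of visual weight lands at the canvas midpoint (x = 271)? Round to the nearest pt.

x ≈ 342

After adding the counterweight, total weight = 5 + 7 + 5 = 17.
Along x: (2898 + 5·x) / 17 = 271 (existing moment 5·455 + 7·89 = 2898) ⇒ x = (4607 − 2898) / 5 ≈ 341.80.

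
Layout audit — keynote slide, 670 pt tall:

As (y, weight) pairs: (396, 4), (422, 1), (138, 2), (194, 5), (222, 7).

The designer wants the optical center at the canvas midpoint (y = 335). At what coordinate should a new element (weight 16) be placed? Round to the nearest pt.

y ≈ 432

With the new element, Σw becomes 4 + 1 + 2 + 5 + 7 + 16 = 35.
y: need Σw·y = 35·335 = 11725. Existing = 4·396 + 1·422 + 2·138 + 5·194 + 7·222 = 4806. Remainder 6919 / 16 ≈ 432.44.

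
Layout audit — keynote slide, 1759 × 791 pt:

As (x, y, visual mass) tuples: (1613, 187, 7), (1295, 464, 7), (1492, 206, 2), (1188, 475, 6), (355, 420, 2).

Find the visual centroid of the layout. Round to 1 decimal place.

(1299.1, 360.8)

Total weight = 7 + 7 + 2 + 6 + 2 = 24.
Σw·x = 7·1613 + 7·1295 + 2·1492 + 6·1188 + 2·355 = 31178, so x̄ = 31178/24 ≈ 1299.08.
Σw·y = 7·187 + 7·464 + 2·206 + 6·475 + 2·420 = 8659, so ȳ = 8659/24 ≈ 360.79.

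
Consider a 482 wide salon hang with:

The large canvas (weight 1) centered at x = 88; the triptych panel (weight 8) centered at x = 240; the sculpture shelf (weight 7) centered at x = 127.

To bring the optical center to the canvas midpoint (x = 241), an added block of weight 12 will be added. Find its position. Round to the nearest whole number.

x ≈ 321

After adding the added block, total weight = 1 + 8 + 7 + 12 = 28.
Along x: (2897 + 12·x) / 28 = 241 (existing moment 1·88 + 8·240 + 7·127 = 2897) ⇒ x = (6748 − 2897) / 12 ≈ 320.92.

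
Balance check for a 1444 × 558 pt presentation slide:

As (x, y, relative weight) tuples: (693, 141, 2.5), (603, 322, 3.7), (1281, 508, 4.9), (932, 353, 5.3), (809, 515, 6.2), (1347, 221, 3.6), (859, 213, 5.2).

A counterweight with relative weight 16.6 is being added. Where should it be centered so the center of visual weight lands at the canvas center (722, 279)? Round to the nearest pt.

(310, 144)

With the counterweight, Σw becomes 2.5 + 3.7 + 4.9 + 5.3 + 6.2 + 3.6 + 5.2 + 16.6 = 48.0.
x: target moment 48.0×722 = 34656.0; current 2.5·693 + 3.7·603 + 4.9·1281 + 5.3·932 + 6.2·809 + 3.6·1347 + 5.2·859 = 29511.9; the counterweight supplies 5144.1, so x = 5144.1/16.6 ≈ 309.89.
y: target moment 48.0×279 = 13392.0; current 2.5·141 + 3.7·322 + 4.9·508 + 5.3·353 + 6.2·515 + 3.6·221 + 5.2·213 = 11000.2; the counterweight supplies 2391.8, so y = 2391.8/16.6 ≈ 144.08.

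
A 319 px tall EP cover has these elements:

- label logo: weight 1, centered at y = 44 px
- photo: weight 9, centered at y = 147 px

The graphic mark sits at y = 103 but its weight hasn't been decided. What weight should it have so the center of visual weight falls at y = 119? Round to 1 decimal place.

w ≈ 11.1

Existing Σw = 10 (1 + 9); existing moment 1·44 + 9·147 = 1367.
Set Σw·y/Σw = 119: (1367 + 103w) = 119·(10 + w).
Rearranging, w·(103 − 119) = 119·10 − 1367 = -177, so w ≈ -177/-16 = 11.06.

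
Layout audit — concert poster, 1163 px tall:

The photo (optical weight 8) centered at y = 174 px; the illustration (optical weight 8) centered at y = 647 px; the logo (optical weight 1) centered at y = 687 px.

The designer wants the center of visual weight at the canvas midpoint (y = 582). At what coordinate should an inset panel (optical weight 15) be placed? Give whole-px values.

y ≈ 758

After adding the inset panel, total weight = 8 + 8 + 1 + 15 = 32.
y: target moment 32×582 = 18624; current 8·174 + 8·647 + 1·687 = 7255; the inset panel supplies 11369, so y = 11369/15 ≈ 757.93.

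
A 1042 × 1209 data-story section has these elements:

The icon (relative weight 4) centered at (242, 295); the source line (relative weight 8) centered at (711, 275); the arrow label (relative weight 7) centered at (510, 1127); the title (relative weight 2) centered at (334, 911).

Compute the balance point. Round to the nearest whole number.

(519, 623)

Σw = 4 + 8 + 7 + 2 = 21.
x: (4·242 + 8·711 + 7·510 + 2·334) / 21 = 10894 / 21 ≈ 518.76
y: (4·295 + 8·275 + 7·1127 + 2·911) / 21 = 13091 / 21 ≈ 623.38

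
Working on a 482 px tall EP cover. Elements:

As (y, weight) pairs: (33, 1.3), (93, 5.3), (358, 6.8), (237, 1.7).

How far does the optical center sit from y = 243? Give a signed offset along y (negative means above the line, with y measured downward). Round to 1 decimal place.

≈ -19.6 px

Total weight = 1.3 + 5.3 + 6.8 + 1.7 = 15.1.
y: (1.3·33 + 5.3·93 + 6.8·358 + 1.7·237) / 15.1 = 3373.1 / 15.1 ≈ 223.38
Offset from y = 243: 223.38 − 243 ≈ -19.62.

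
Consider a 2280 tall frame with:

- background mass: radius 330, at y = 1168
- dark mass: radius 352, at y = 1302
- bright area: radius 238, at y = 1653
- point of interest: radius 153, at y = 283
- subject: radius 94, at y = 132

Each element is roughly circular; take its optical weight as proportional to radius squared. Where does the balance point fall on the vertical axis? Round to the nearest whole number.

y ≈ 1212

r² weights: background mass 330² = 108900, dark mass 352² = 123904, bright area 238² = 56644, point of interest 153² = 23409, subject 94² = 8836. Total = 321693.
y: (108900·1168 + 123904·1302 + 56644·1653 + 23409·283 + 8836·132) / 321693 = 389941839 / 321693 ≈ 1212.16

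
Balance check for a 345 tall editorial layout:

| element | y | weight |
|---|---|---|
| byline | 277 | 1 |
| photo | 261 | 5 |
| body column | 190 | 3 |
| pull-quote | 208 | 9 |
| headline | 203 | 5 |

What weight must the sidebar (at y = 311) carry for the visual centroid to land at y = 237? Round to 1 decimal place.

Fixed elements: Σw = 1 + 5 + 3 + 9 + 5 = 23, Σw·y = 1·277 + 5·261 + 3·190 + 9·208 + 5·203 = 5039.
For the centroid to hit 237: (5039 + w·311) / (23 + w) = 237.
Rearranging, w·(311 − 237) = 237·23 − 5039 = 412, so w ≈ 412/74 = 5.57.

w ≈ 5.6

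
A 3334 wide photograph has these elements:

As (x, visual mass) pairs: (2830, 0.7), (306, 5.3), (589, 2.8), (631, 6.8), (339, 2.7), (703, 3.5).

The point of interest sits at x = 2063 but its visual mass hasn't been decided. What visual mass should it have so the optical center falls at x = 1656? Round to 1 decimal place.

w ≈ 57.0

Fixed elements: Σw = 0.7 + 5.3 + 2.8 + 6.8 + 2.7 + 3.5 = 21.8, Σw·x = 0.7·2830 + 5.3·306 + 2.8·589 + 6.8·631 + 2.7·339 + 3.5·703 = 12918.6.
For the centroid to hit 1656: (12918.6 + w·2063) / (21.8 + w) = 1656.
Rearranging, w·(2063 − 1656) = 1656·21.8 − 12918.6 = 23182.2, so w ≈ 23182.2/407 = 56.96.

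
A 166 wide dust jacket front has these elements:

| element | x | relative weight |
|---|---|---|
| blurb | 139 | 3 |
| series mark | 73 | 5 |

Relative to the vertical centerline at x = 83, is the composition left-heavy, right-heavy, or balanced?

Σw = 3 + 5 = 8.
Σw·x = 3·139 + 5·73 = 782, so x̄ = 782/8 ≈ 97.75.
97.8 vs midline 83 → right-heavy.

right-heavy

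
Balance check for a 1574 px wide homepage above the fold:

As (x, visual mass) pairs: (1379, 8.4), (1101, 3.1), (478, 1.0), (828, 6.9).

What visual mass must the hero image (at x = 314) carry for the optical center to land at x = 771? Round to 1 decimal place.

Known weights sum to 8.4 + 3.1 + 1.0 + 6.9 = 19.4; their moment is 8.4·1379 + 3.1·1101 + 1.0·478 + 6.9·828 = 21187.9.
Balance at x = 771 requires (21187.9 + w·314) / (19.4 + w) = 771.
So w = (771·19.4 − 21187.9)/(314 − 771) = -6230.5/-457 ≈ 13.63.

w ≈ 13.6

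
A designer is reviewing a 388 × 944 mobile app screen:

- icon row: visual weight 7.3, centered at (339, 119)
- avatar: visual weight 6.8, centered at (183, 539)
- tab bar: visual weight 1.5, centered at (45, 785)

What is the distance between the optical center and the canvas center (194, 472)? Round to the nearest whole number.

Weights sum to 7.3 + 6.8 + 1.5 = 15.6.
Σw·x = 7.3·339 + 6.8·183 + 1.5·45 = 3786.6, so x̄ = 3786.6/15.6 ≈ 242.73.
Σw·y = 7.3·119 + 6.8·539 + 1.5·785 = 5711.4, so ȳ = 5711.4/15.6 ≈ 366.12.
From (194, 472): dx = 48.73, dy = -105.88, so the distance is √(dx²+dy²) ≈ 116.56.

≈ 117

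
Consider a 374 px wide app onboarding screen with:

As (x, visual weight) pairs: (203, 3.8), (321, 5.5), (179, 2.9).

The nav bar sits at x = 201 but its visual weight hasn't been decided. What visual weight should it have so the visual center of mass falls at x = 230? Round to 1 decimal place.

Fixed elements: Σw = 3.8 + 5.5 + 2.9 = 12.2, Σw·x = 3.8·203 + 5.5·321 + 2.9·179 = 3056.0.
Set Σw·x/Σw = 230: (3056.0 + 201w) = 230·(12.2 + w).
Rearranging, w·(201 − 230) = 230·12.2 − 3056.0 = -250.0, so w ≈ -250.0/-29 = 8.62.

w ≈ 8.6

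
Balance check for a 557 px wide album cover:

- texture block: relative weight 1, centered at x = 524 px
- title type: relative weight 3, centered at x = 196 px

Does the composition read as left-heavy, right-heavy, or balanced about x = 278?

Σw = 1 + 3 = 4.
Σw·x = 1·524 + 3·196 = 1112, so x̄ = 1112/4 ≈ 278.00.
278.00 = 278 exactly: balanced.

balanced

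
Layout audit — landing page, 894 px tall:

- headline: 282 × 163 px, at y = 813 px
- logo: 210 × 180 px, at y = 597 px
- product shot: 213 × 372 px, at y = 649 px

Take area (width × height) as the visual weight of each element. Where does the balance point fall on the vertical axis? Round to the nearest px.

y ≈ 683

Areas: headline 282·163 = 45966, logo 210·180 = 37800, product shot 213·372 = 79236. Total weight = 163002.
y-moment: 45966·813 + 37800·597 + 79236·649 = 111361122; centroid 111361122/163002 ≈ 683.19.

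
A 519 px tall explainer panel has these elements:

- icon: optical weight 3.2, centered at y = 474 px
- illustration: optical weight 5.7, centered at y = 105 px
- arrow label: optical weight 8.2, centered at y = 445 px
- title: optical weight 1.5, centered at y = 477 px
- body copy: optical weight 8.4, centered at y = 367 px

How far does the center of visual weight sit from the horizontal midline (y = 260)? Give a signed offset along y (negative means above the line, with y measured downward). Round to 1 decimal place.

≈ 94.2 px

Weights sum to 3.2 + 5.7 + 8.2 + 1.5 + 8.4 = 27.0.
y: (3.2·474 + 5.7·105 + 8.2·445 + 1.5·477 + 8.4·367) / 27.0 = 9562.6 / 27.0 ≈ 354.17
Offset from y = 260: 354.17 − 260 ≈ 94.17.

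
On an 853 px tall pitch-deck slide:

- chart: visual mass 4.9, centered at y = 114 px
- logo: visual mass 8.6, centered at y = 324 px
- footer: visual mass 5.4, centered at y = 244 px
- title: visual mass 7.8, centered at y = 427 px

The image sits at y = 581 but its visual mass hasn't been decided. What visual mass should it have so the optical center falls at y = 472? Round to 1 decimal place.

Fixed elements: Σw = 4.9 + 8.6 + 5.4 + 7.8 = 26.7, Σw·y = 4.9·114 + 8.6·324 + 5.4·244 + 7.8·427 = 7993.2.
Set Σw·y/Σw = 472: (7993.2 + 581w) = 472·(26.7 + w).
Solving: w = (472·26.7 − 7993.2) / (581 − 472) = 4609.2 / 109 ≈ 42.29.

w ≈ 42.3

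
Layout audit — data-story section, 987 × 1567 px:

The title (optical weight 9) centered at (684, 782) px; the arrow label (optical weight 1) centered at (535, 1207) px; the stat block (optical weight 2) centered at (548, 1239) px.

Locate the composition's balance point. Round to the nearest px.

(649, 894)

Weights sum to 9 + 1 + 2 = 12.
x-moment: 9·684 + 1·535 + 2·548 = 7787; centroid 7787/12 ≈ 648.92.
y-moment: 9·782 + 1·1207 + 2·1239 = 10723; centroid 10723/12 ≈ 893.58.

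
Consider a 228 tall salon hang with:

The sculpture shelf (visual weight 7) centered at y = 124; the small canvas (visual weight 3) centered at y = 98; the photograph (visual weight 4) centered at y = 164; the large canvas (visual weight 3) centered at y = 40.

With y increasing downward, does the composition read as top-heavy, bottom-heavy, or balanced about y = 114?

Σw = 7 + 3 + 4 + 3 = 17.
Σw·y = 7·124 + 3·98 + 4·164 + 3·40 = 1938, so ȳ = 1938/17 ≈ 114.00.
The centroid 114.00 matches the midline at 114, so the layout is balanced.

balanced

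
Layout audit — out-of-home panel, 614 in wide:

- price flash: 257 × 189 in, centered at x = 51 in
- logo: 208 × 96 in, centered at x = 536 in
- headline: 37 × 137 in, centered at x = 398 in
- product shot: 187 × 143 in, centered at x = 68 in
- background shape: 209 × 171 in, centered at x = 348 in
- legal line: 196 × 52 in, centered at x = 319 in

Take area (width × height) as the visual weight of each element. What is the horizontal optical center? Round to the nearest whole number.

Areas → weights: price flash 257·189 = 48573, logo 208·96 = 19968, headline 37·137 = 5069, product shot 187·143 = 26741, background shape 209·171 = 35739, legal line 196·52 = 10192; Σw = 146282.
Σw·x = 32704341; x̄ = 32704341/146282 ≈ 223.57.

x ≈ 224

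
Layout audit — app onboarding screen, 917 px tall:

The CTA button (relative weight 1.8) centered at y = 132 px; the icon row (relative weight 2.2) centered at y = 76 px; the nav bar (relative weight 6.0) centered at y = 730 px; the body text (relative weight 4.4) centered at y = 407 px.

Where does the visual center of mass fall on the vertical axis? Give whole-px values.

y ≈ 457

Weights sum to 1.8 + 2.2 + 6.0 + 4.4 = 14.4.
y-moment: 1.8·132 + 2.2·76 + 6.0·730 + 4.4·407 = 6575.6; centroid 6575.6/14.4 ≈ 456.64.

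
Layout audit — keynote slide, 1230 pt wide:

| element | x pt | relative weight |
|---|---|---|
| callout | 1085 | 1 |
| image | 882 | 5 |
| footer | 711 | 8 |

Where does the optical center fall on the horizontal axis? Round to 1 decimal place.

x ≈ 798.8

Total weight = 1 + 5 + 8 = 14.
Σw·x = 1·1085 + 5·882 + 8·711 = 11183, so x̄ = 11183/14 ≈ 798.79.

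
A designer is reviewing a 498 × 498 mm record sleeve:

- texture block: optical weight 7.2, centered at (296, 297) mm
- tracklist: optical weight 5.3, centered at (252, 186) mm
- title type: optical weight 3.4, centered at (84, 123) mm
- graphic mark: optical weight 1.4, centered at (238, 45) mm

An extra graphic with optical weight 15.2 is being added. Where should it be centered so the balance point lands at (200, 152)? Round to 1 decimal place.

(158.8, 87.8)

With the extra graphic, Σw becomes 7.2 + 5.3 + 3.4 + 1.4 + 15.2 = 32.5.
x: need Σw·x = 32.5·200 = 6500.0. Existing = 7.2·296 + 5.3·252 + 3.4·84 + 1.4·238 = 4085.6. Remainder 2414.4 / 15.2 ≈ 158.84.
y: need Σw·y = 32.5·152 = 4940.0. Existing = 7.2·297 + 5.3·186 + 3.4·123 + 1.4·45 = 3605.4. Remainder 1334.6 / 15.2 ≈ 87.80.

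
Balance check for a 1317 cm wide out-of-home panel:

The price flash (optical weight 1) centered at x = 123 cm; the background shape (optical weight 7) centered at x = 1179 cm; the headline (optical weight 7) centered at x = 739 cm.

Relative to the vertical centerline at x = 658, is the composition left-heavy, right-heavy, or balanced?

Weights sum to 1 + 7 + 7 = 15.
Σw·x = 1·123 + 7·1179 + 7·739 = 13549, so x̄ = 13549/15 ≈ 903.27.
903.3 vs midline 658 → right-heavy.

right-heavy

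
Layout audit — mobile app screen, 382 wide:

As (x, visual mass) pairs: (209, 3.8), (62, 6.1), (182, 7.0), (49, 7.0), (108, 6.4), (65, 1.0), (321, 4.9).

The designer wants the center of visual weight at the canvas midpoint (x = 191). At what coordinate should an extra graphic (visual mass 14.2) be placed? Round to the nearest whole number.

With the extra graphic, Σw becomes 3.8 + 6.1 + 7.0 + 7.0 + 6.4 + 1.0 + 4.9 + 14.2 = 50.4.
x: need Σw·x = 50.4·191 = 9626.4. Existing = 3.8·209 + 6.1·62 + 7.0·182 + 7.0·49 + 6.4·108 + 1.0·65 + 4.9·321 = 5118.5. Remainder 4507.9 / 14.2 ≈ 317.46.

x ≈ 317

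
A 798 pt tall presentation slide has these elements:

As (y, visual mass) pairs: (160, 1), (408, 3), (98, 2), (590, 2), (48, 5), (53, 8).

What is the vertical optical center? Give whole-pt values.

Σw = 1 + 3 + 2 + 2 + 5 + 8 = 21.
y: (1·160 + 3·408 + 2·98 + 2·590 + 5·48 + 8·53) / 21 = 3424 / 21 ≈ 163.05

y ≈ 163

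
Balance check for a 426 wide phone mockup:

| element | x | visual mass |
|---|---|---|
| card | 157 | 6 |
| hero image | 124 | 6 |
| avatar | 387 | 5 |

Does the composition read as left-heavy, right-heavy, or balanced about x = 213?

balanced

Total weight = 6 + 6 + 5 = 17.
x: (6·157 + 6·124 + 5·387) / 17 = 3621 / 17 ≈ 213.00
That equals the midline 213 — balanced.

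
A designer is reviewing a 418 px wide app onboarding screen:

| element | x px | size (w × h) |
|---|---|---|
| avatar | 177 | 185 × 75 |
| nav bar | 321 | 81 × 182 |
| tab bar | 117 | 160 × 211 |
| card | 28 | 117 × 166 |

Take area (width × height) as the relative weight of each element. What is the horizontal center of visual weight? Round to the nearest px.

Areas → weights: avatar 185·75 = 13875, nav bar 81·182 = 14742, tab bar 160·211 = 33760, card 117·166 = 19422; Σw = 81799.
Σw·x = 13875·177 + 14742·321 + 33760·117 + 19422·28 = 11681793, so x̄ = 11681793/81799 ≈ 142.81.

x ≈ 143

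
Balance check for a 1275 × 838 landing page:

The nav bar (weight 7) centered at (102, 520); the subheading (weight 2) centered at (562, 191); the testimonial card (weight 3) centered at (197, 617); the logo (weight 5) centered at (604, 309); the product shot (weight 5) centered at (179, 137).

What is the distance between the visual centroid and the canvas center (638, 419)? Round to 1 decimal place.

Total weight = 7 + 2 + 3 + 5 + 5 = 22.
x-moment: 7·102 + 2·562 + 3·197 + 5·604 + 5·179 = 6344; centroid 6344/22 ≈ 288.36.
y-moment: 7·520 + 2·191 + 3·617 + 5·309 + 5·137 = 8103; centroid 8103/22 ≈ 368.32.
From (638, 419): dx = -349.64, dy = -50.68, so the distance is √(dx²+dy²) ≈ 353.29.

≈ 353.3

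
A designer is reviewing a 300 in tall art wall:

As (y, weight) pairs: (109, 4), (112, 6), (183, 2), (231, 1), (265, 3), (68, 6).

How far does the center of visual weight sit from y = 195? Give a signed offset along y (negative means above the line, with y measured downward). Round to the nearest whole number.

Total weight = 4 + 6 + 2 + 1 + 3 + 6 = 22.
y: (4·109 + 6·112 + 2·183 + 1·231 + 3·265 + 6·68) / 22 = 2908 / 22 ≈ 132.18
Offset from y = 195: 132.18 − 195 ≈ -62.82.

≈ -63 in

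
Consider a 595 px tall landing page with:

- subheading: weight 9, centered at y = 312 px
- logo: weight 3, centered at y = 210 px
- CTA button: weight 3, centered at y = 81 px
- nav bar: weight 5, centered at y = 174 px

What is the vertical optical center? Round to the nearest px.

Σw = 9 + 3 + 3 + 5 = 20.
y: (9·312 + 3·210 + 3·81 + 5·174) / 20 = 4551 / 20 ≈ 227.55

y ≈ 228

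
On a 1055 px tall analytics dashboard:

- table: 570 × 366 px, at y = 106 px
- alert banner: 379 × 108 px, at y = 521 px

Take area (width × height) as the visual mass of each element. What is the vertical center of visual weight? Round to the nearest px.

Areas → weights: table 570·366 = 208620, alert banner 379·108 = 40932; Σw = 249552.
Σw·y = 208620·106 + 40932·521 = 43439292, so ȳ = 43439292/249552 ≈ 174.07.

y ≈ 174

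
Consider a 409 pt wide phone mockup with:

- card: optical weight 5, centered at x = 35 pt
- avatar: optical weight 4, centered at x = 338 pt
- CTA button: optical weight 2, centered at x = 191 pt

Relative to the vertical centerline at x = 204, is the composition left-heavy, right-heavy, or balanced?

left-heavy

Total weight = 5 + 4 + 2 = 11.
Σw·x = 5·35 + 4·338 + 2·191 = 1909, so x̄ = 1909/11 ≈ 173.55.
173.5 vs midline 204 → left-heavy.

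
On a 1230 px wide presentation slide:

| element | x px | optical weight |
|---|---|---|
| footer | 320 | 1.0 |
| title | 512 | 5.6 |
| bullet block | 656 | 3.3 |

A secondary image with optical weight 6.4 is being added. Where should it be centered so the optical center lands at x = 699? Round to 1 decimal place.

After adding the secondary image, total weight = 1.0 + 5.6 + 3.3 + 6.4 = 16.3.
x: need Σw·x = 16.3·699 = 11393.7. Existing = 1.0·320 + 5.6·512 + 3.3·656 = 5352.0. Remainder 6041.7 / 6.4 ≈ 944.02.

x ≈ 944.0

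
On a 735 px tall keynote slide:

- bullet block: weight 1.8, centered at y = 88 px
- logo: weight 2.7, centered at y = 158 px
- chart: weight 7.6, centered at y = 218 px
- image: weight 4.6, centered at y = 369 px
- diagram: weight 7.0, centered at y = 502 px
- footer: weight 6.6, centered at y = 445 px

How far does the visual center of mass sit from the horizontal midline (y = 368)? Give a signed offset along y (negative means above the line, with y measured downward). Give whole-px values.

Total weight = 1.8 + 2.7 + 7.6 + 4.6 + 7.0 + 6.6 = 30.3.
Σw·y = 10390.2; ȳ = 10390.2/30.3 ≈ 342.91.
Offset from y = 368: 342.91 − 368 ≈ -25.09.

≈ -25 px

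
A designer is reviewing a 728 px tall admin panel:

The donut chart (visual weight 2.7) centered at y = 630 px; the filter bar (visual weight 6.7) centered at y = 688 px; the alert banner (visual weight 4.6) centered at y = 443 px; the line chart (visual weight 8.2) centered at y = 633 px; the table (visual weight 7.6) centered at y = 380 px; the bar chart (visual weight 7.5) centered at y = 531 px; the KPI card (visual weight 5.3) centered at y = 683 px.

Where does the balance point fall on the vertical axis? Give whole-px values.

y ≈ 564

Weights sum to 2.7 + 6.7 + 4.6 + 8.2 + 7.6 + 7.5 + 5.3 = 42.6.
Σw·y = 24029.4; ȳ = 24029.4/42.6 ≈ 564.07.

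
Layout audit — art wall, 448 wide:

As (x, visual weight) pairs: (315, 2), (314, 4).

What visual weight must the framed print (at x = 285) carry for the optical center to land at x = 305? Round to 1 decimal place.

Known weights sum to 2 + 4 = 6; their moment is 2·315 + 4·314 = 1886.
For the centroid to hit 305: (1886 + w·285) / (6 + w) = 305.
Rearranging, w·(285 − 305) = 305·6 − 1886 = -56, so w ≈ -56/-20 = 2.80.

w ≈ 2.8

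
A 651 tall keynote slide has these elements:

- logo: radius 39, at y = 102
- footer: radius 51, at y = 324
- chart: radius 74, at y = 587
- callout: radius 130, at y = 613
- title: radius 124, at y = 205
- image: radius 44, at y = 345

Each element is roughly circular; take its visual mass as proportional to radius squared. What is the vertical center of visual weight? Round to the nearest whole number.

y ≈ 420

r² weights: logo 39² = 1521, footer 51² = 2601, chart 74² = 5476, callout 130² = 16900, title 124² = 15376, image 44² = 1936. Total = 43810.
y: (1521·102 + 2601·324 + 5476·587 + 16900·613 + 15376·205 + 1936·345) / 43810 = 18391978 / 43810 ≈ 419.81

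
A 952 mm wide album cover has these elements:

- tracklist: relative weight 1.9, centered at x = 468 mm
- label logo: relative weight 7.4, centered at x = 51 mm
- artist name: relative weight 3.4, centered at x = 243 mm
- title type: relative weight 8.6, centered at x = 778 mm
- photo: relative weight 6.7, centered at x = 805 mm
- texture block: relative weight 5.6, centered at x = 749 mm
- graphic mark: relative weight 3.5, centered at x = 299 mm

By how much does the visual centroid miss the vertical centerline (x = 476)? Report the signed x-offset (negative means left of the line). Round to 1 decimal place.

Total weight = 1.9 + 7.4 + 3.4 + 8.6 + 6.7 + 5.6 + 3.5 = 37.1.
x-moment: 1.9·468 + 7.4·51 + 3.4·243 + 8.6·778 + 6.7·805 + 5.6·749 + 3.5·299 = 19418.0; centroid 19418.0/37.1 ≈ 523.40.
Difference: 523.40 − 476 ≈ 47.40.

≈ 47.4 mm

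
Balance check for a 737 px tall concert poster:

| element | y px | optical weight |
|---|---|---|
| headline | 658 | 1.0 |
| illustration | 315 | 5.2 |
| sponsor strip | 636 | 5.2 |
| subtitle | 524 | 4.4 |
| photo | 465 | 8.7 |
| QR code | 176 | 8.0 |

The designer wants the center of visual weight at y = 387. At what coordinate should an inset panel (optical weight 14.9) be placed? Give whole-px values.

y ≈ 334

After adding the inset panel, total weight = 1.0 + 5.2 + 5.2 + 4.4 + 8.7 + 8.0 + 14.9 = 47.4.
y: need Σw·y = 47.4·387 = 18343.8. Existing = 1.0·658 + 5.2·315 + 5.2·636 + 4.4·524 + 8.7·465 + 8.0·176 = 13362.3. Remainder 4981.5 / 14.9 ≈ 334.33.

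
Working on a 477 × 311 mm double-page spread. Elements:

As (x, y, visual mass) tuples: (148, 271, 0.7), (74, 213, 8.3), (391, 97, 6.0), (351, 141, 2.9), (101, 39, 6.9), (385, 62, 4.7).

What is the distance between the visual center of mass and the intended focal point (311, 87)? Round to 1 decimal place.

Total weight = 0.7 + 8.3 + 6.0 + 2.9 + 6.9 + 4.7 = 29.5.
x: (0.7·148 + 8.3·74 + 6.0·391 + 2.9·351 + 6.9·101 + 4.7·385) / 29.5 = 6588.1 / 29.5 ≈ 223.33
y: (0.7·271 + 8.3·213 + 6.0·97 + 2.9·141 + 6.9·39 + 4.7·62) / 29.5 = 3509.0 / 29.5 ≈ 118.95
From (311, 87): dx = -87.67, dy = 31.95, so the distance is √(dx²+dy²) ≈ 93.31.

≈ 93.3 mm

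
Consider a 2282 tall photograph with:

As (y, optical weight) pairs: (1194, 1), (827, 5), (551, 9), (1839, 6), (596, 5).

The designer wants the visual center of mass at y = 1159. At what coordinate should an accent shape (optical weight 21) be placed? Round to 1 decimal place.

y ≈ 1436.7

After adding the accent shape, total weight = 1 + 5 + 9 + 6 + 5 + 21 = 47.
y: target moment 47×1159 = 54473; current 1·1194 + 5·827 + 9·551 + 6·1839 + 5·596 = 24302; the accent shape supplies 30171, so y = 30171/21 ≈ 1436.71.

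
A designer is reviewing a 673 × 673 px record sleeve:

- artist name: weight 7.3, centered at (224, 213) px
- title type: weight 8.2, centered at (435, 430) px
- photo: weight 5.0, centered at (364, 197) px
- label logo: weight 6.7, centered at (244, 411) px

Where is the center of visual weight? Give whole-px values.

(318, 324)

Σw = 7.3 + 8.2 + 5.0 + 6.7 = 27.2.
x: (7.3·224 + 8.2·435 + 5.0·364 + 6.7·244) / 27.2 = 8657.0 / 27.2 ≈ 318.27
y: (7.3·213 + 8.2·430 + 5.0·197 + 6.7·411) / 27.2 = 8819.6 / 27.2 ≈ 324.25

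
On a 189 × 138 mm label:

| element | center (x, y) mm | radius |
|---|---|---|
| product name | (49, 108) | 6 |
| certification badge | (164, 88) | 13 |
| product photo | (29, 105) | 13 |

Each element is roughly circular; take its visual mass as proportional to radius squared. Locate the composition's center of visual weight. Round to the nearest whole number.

(92, 98)

Weights ∝ r²: product name 6² = 36, certification badge 13² = 169, product photo 13² = 169; Σw = 374.
x-moment: 36·49 + 169·164 + 169·29 = 34381; centroid 34381/374 ≈ 91.93.
y-moment: 36·108 + 169·88 + 169·105 = 36505; centroid 36505/374 ≈ 97.61.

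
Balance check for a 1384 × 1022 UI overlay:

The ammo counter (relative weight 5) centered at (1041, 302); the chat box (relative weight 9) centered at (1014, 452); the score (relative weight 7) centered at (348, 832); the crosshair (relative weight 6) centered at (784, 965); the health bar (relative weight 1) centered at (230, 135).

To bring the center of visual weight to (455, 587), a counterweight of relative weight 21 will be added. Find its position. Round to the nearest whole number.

(28, 545)

New total weight: (5 + 9 + 7 + 6 + 1) + 21 = 49.
Along x: (21701 + 21·x) / 49 = 455 (existing moment 5·1041 + 9·1014 + 7·348 + 6·784 + 1·230 = 21701) ⇒ x = (22295 − 21701) / 21 ≈ 28.29.
Along y: (17327 + 21·y) / 49 = 587 (existing moment 5·302 + 9·452 + 7·832 + 6·965 + 1·135 = 17327) ⇒ y = (28763 − 17327) / 21 ≈ 544.57.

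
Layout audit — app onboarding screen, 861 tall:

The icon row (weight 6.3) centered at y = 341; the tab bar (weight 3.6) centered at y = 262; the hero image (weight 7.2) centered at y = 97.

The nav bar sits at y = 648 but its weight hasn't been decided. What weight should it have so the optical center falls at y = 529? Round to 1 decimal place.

Fixed elements: Σw = 6.3 + 3.6 + 7.2 = 17.1, Σw·y = 6.3·341 + 3.6·262 + 7.2·97 = 3789.9.
Set Σw·y/Σw = 529: (3789.9 + 648w) = 529·(17.1 + w).
So w = (529·17.1 − 3789.9)/(648 − 529) = 5256.0/119 ≈ 44.17.

w ≈ 44.2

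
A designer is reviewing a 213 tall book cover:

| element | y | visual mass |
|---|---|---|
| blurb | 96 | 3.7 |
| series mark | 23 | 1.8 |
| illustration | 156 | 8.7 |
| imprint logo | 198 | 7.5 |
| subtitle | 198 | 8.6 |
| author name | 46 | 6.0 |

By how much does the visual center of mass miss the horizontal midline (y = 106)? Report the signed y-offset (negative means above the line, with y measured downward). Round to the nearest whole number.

≈ 38

Total weight = 3.7 + 1.8 + 8.7 + 7.5 + 8.6 + 6.0 = 36.3.
y: (3.7·96 + 1.8·23 + 8.7·156 + 7.5·198 + 8.6·198 + 6.0·46) / 36.3 = 5217.6 / 36.3 ≈ 143.74
Offset from y = 106: 143.74 − 106 ≈ 37.74.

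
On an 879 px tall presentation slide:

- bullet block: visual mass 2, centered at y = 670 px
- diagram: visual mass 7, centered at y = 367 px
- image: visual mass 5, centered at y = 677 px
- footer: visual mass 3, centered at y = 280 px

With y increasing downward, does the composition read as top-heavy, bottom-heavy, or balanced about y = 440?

Σw = 2 + 7 + 5 + 3 = 17.
y: (2·670 + 7·367 + 5·677 + 3·280) / 17 = 8134 / 17 ≈ 478.47
478.5 vs midline 440 → bottom-heavy.

bottom-heavy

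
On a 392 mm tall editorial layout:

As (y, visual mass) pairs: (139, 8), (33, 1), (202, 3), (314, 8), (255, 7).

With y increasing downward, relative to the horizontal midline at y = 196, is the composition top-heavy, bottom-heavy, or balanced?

Σw = 8 + 1 + 3 + 8 + 7 = 27.
y-moment: 8·139 + 1·33 + 3·202 + 8·314 + 7·255 = 6048; centroid 6048/27 ≈ 224.00.
224.0 lies below (larger y than) the midline 196, so the layout is bottom-heavy.

bottom-heavy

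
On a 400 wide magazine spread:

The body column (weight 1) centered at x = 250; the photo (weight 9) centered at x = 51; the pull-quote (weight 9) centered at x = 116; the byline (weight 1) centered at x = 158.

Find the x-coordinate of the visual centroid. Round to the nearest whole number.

Weights sum to 1 + 9 + 9 + 1 = 20.
x-moment: 1·250 + 9·51 + 9·116 + 1·158 = 1911; centroid 1911/20 ≈ 95.55.

x ≈ 96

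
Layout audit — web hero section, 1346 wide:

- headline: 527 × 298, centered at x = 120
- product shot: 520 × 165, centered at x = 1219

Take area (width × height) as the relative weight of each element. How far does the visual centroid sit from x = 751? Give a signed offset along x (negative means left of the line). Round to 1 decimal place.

Areas: headline 527·298 = 157046, product shot 520·165 = 85800. Total weight = 242846.
x-moment: 157046·120 + 85800·1219 = 123435720; centroid 123435720/242846 ≈ 508.29.
Offset from x = 751: 508.29 − 751 ≈ -242.71.

≈ -242.7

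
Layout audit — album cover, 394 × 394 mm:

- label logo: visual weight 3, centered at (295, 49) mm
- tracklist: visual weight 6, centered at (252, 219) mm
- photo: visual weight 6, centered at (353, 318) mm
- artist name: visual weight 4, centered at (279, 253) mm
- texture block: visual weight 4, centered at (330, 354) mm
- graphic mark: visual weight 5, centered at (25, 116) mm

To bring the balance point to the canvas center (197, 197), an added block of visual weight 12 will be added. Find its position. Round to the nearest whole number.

(67, 125)

New total weight: (3 + 6 + 6 + 4 + 4 + 5) + 12 = 40.
x: target moment 40×197 = 7880; current 3·295 + 6·252 + 6·353 + 4·279 + 4·330 + 5·25 = 7076; the added block supplies 804, so x = 804/12 ≈ 67.00.
y: target moment 40×197 = 7880; current 3·49 + 6·219 + 6·318 + 4·253 + 4·354 + 5·116 = 6377; the added block supplies 1503, so y = 1503/12 ≈ 125.25.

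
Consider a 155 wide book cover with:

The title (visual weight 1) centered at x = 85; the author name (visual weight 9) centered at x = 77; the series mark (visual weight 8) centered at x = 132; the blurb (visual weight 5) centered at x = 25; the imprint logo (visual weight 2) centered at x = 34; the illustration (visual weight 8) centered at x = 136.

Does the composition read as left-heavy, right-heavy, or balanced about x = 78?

right-heavy

Weights sum to 1 + 9 + 8 + 5 + 2 + 8 = 33.
x: (1·85 + 9·77 + 8·132 + 5·25 + 2·34 + 8·136) / 33 = 3115 / 33 ≈ 94.39
Since 94.4 is right of 78, the composition reads right-heavy.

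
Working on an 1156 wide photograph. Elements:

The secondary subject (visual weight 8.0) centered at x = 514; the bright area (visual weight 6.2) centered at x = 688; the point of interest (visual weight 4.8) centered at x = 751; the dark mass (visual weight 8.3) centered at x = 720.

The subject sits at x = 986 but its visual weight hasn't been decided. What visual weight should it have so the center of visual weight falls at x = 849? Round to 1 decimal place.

Existing Σw = 27.3 (8.0 + 6.2 + 4.8 + 8.3); existing moment 8.0·514 + 6.2·688 + 4.8·751 + 8.3·720 = 17958.4.
For the centroid to hit 849: (17958.4 + w·986) / (27.3 + w) = 849.
Rearranging, w·(986 − 849) = 849·27.3 − 17958.4 = 5219.3, so w ≈ 5219.3/137 = 38.10.

w ≈ 38.1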